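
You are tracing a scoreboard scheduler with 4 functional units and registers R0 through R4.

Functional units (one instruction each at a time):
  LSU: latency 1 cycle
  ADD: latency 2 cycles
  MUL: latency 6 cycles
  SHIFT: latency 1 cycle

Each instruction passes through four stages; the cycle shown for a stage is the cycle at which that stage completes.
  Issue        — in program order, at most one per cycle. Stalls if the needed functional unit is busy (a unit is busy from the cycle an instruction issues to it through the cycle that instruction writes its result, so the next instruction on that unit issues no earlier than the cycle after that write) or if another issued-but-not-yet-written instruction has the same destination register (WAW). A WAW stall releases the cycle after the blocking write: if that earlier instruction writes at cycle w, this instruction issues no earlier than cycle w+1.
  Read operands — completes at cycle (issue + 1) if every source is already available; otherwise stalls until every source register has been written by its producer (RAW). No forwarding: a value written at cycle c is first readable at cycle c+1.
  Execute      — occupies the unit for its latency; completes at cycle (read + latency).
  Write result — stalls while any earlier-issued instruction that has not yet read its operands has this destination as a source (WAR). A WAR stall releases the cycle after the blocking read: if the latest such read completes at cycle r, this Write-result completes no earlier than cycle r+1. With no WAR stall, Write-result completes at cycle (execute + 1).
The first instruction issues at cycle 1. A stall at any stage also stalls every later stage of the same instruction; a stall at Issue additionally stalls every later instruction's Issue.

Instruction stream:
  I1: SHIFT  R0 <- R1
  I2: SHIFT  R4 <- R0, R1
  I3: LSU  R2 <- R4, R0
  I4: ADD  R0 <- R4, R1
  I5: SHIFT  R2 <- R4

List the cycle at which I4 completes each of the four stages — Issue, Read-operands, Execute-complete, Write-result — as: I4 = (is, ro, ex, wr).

cycle 1: I1 dispatched to SHIFT
cycle 2: I1 operands ready
cycle 3: I1 complete
cycle 4: R0←I1
cycle 5: I2 dispatched to SHIFT
cycle 6: I2 operands ready; I3 dispatched to LSU
cycle 7: I2 complete; I4 dispatched to ADD
cycle 8: R4←I2
cycle 9: I3 operands ready; I4 operands ready
cycle 10: I3 complete
cycle 11: R2←I3; I4 complete
cycle 12: R0←I4; I5 dispatched to SHIFT
cycle 13: I5 operands ready
cycle 14: I5 complete
cycle 15: R2←I5

I4 = (7, 9, 11, 12)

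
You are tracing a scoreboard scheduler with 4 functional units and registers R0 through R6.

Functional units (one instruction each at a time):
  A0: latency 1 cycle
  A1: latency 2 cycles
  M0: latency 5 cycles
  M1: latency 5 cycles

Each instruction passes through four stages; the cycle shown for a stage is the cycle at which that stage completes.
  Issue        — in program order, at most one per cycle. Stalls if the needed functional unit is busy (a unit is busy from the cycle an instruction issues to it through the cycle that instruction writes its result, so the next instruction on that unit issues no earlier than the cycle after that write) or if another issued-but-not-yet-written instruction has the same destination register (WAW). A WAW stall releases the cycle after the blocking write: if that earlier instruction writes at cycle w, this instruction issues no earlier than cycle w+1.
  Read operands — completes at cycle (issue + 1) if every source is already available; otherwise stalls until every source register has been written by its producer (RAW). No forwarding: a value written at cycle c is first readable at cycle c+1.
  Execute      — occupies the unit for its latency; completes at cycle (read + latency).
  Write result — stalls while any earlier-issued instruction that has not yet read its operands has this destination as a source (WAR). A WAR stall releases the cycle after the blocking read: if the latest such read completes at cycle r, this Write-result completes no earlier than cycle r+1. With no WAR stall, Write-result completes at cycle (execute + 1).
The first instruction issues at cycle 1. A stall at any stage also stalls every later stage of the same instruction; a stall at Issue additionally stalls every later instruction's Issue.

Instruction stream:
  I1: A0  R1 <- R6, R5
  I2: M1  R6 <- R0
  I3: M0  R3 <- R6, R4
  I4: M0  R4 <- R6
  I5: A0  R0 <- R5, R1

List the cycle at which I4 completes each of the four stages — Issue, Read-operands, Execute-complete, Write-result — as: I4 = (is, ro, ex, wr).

I4 = (17, 18, 23, 24)

c1: I1 issues→A0
c2: I1 reads, I2 issues→M1
c3: I1 exec-done, I2 reads, I3 issues→M0
c4: I1 writes R1
c8: I2 exec-done
c9: I2 writes R6
c10: I3 reads
c15: I3 exec-done
c16: I3 writes R3
c17: I4 issues→M0
c18: I4 reads, I5 issues→A0
c19: I5 reads
c20: I5 exec-done
c21: I5 writes R0
c23: I4 exec-done
c24: I4 writes R4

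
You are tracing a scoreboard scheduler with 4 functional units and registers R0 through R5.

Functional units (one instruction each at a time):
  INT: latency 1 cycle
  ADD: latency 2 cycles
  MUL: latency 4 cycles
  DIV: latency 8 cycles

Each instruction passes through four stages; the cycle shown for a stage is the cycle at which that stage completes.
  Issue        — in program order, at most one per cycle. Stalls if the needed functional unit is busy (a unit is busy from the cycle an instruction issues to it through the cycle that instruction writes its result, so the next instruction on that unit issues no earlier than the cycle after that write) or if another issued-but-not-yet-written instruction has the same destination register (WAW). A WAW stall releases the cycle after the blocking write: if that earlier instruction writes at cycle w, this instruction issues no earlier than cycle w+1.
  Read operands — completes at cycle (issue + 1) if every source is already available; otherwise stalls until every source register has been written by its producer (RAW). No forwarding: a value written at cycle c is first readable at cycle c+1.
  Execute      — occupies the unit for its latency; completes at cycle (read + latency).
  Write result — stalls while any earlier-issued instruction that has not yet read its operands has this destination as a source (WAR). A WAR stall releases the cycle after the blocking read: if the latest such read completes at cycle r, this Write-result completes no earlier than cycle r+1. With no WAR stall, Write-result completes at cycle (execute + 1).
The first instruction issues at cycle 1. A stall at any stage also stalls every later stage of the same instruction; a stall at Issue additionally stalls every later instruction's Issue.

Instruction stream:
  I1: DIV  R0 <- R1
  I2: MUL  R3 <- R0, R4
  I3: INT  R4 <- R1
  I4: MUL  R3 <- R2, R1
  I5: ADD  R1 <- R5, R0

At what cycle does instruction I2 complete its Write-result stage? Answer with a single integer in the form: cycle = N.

1) issue 1, read 2, done 10, write 11
2) issue 2, read 12, done 16, write 17  <RAW R0: wait I1 write@11>
3) issue 3, read 4, done 5, write 13  <WAR R4: wait I2 read@12>
4) issue 18, read 19, done 23, write 24  <struct: MUL busy until I2 writes@17>
5) issue 19, read 20, done 22, write 23

cycle = 17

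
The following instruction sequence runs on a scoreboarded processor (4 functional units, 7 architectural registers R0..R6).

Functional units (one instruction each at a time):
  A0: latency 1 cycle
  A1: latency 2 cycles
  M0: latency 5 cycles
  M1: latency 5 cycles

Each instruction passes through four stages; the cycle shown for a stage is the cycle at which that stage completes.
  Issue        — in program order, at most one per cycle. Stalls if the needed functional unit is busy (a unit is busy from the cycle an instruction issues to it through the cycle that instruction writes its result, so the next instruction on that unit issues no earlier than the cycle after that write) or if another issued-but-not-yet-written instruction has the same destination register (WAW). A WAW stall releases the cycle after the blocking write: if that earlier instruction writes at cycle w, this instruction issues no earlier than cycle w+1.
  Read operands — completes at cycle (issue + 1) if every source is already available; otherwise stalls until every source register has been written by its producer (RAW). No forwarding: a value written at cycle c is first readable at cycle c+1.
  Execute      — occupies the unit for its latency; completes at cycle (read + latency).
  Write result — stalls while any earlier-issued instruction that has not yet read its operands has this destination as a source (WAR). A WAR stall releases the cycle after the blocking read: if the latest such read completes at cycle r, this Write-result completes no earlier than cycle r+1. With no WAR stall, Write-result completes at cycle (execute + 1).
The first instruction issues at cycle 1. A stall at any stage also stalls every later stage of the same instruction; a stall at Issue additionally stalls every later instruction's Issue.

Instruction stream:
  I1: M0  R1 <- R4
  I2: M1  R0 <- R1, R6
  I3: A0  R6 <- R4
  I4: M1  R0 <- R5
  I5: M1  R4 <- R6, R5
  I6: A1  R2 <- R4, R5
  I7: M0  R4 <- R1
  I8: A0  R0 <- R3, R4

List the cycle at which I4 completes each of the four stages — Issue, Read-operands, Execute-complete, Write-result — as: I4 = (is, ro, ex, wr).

t=1  I1→M0
t=2  I1 RO, I2→M1
t=3  I3→A0
t=4  I3 RO
t=5  I3 EX
t=7  I1 EX
t=8  I1 WR R1
t=9  I2 RO
t=10  I3 WR R6
t=14  I2 EX
t=15  I2 WR R0
t=16  I4→M1
t=17  I4 RO
t=22  I4 EX
t=23  I4 WR R0
t=24  I5→M1
t=25  I5 RO, I6→A1
t=30  I5 EX
t=31  I5 WR R4
t=32  I6 RO, I7→M0
t=33  I7 RO, I8→A0
t=34  I6 EX
t=35  I6 WR R2
t=38  I7 EX
t=39  I7 WR R4
t=40  I8 RO
t=41  I8 EX
t=42  I8 WR R0

I4 = (16, 17, 22, 23)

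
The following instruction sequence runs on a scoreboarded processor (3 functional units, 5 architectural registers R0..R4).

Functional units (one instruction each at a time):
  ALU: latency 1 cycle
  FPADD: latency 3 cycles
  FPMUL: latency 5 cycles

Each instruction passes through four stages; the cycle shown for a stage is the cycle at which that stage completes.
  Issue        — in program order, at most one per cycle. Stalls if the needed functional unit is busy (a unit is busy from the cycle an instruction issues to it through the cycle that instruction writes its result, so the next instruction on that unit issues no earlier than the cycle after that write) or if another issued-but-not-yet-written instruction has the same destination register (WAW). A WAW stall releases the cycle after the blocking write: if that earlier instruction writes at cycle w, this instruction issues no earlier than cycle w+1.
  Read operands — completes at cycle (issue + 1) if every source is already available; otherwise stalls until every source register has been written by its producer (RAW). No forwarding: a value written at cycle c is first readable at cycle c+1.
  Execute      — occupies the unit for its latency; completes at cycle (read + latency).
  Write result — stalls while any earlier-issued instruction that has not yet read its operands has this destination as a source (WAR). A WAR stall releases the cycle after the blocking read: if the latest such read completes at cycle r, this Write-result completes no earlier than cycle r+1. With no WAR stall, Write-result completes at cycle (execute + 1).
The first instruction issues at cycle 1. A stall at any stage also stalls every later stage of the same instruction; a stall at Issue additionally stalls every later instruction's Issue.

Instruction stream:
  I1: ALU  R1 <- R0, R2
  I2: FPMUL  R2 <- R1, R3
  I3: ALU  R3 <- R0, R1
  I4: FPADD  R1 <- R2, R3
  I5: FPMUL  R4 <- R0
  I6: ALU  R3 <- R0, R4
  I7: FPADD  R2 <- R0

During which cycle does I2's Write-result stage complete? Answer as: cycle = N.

cycle 1: issue I1 (ALU)
cycle 2: I1 read-ops · issue I2 (FPMUL)
cycle 3: I1 finished on ALU
cycle 4: I1→R1
cycle 5: I2 read-ops · issue I3 (ALU)
cycle 6: I3 read-ops · issue I4 (FPADD)
cycle 7: I3 finished on ALU
cycle 8: I3→R3
cycle 10: I2 finished on FPMUL
cycle 11: I2→R2
cycle 12: I4 read-ops · issue I5 (FPMUL)
cycle 13: I5 read-ops · issue I6 (ALU)
cycle 15: I4 finished on FPADD
cycle 16: I4→R1
cycle 17: issue I7 (FPADD)
cycle 18: I5 finished on FPMUL · I7 read-ops
cycle 19: I5→R4
cycle 20: I6 read-ops
cycle 21: I6 finished on ALU · I7 finished on FPADD
cycle 22: I6→R3 · I7→R2

cycle = 11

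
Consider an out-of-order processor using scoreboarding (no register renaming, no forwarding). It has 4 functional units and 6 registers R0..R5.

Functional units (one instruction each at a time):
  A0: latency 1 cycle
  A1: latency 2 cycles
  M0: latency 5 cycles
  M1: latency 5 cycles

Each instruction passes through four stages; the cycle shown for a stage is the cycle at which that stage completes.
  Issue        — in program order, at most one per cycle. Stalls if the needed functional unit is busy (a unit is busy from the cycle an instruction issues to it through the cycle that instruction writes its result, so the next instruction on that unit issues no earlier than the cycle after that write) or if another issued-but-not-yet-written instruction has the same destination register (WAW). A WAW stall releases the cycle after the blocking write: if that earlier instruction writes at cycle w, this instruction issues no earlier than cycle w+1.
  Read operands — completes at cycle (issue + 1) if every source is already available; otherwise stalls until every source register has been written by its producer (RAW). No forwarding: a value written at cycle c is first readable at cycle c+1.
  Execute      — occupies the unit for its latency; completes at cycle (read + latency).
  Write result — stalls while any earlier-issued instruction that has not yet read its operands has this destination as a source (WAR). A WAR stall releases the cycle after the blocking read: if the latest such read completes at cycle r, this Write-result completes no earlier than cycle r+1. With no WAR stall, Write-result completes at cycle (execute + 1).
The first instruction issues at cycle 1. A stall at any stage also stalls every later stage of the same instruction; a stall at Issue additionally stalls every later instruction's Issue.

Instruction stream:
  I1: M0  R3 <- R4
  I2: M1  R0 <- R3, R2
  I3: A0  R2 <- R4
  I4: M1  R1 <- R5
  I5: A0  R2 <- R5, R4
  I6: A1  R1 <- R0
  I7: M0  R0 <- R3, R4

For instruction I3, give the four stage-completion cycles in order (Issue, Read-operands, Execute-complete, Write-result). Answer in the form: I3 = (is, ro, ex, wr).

I3 = (3, 4, 5, 10)

1) issue 1, read 2, done 7, write 8
2) issue 2, read 9, done 14, write 15  <RAW R3: wait I1 write@8>
3) issue 3, read 4, done 5, write 10  <WAR R2: wait I2 read@9>
4) issue 16, read 17, done 22, write 23  <struct: M1 busy until I2 writes@15>
5) issue 17, read 18, done 19, write 20
6) issue 24, read 25, done 27, write 28  <WAW R1: wait I4 write@23>
7) issue 25, read 26, done 31, write 32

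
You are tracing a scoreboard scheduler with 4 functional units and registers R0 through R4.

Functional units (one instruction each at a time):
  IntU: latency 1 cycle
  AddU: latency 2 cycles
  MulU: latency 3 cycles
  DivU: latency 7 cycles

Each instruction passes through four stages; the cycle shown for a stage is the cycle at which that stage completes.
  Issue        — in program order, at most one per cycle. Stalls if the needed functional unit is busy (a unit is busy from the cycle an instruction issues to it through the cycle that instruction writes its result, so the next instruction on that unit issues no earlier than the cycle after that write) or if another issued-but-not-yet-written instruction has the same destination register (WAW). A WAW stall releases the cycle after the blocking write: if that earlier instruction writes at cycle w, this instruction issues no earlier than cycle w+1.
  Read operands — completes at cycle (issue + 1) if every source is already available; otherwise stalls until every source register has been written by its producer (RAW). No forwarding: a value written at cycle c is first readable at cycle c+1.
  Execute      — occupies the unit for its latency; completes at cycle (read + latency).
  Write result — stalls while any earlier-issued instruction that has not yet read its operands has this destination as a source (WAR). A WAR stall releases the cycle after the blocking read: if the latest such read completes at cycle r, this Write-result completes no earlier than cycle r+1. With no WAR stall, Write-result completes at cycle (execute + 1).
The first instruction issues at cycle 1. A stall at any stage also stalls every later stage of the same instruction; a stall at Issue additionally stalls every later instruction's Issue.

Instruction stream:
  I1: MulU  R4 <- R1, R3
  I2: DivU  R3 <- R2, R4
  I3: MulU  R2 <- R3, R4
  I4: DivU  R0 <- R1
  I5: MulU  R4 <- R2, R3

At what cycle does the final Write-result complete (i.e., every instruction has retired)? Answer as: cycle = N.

  I1 | 1 | 2 | 5 | 6
  I2 | 2 | 7 | 14 | 15   RAW R4: wait I1 write@6
  I3 | 7 | 16 | 19 | 20   struct: MulU busy until I1 writes@6 · RAW R3: wait I2 write@15
  I4 | 16 | 17 | 24 | 25   struct: DivU busy until I2 writes@15
  I5 | 21 | 22 | 25 | 26   struct: MulU busy until I3 writes@20

cycle = 26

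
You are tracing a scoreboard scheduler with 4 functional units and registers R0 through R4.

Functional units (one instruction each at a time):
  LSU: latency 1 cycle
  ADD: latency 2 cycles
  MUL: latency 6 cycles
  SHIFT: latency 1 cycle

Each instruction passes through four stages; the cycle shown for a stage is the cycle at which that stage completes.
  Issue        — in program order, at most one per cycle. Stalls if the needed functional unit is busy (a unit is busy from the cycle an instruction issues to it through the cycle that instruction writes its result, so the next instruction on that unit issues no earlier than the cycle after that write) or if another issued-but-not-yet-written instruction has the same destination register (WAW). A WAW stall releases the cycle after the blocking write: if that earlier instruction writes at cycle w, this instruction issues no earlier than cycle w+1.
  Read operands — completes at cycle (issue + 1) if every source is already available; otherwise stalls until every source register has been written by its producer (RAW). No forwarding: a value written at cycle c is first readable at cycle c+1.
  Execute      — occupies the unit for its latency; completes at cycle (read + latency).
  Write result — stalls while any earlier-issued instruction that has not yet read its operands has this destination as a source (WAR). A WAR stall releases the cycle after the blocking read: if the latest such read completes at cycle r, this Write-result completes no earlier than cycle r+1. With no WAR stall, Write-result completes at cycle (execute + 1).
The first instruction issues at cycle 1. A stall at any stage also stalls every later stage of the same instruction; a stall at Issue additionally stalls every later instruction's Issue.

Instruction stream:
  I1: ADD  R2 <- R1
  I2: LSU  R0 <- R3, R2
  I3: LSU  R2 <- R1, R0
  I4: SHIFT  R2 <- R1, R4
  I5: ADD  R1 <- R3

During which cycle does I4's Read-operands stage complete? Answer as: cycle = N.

cycle = 14

[1] I1 dispatched to ADD
[2] I1 operands ready · I2 dispatched to LSU
[4] I1 complete
[5] R2←I1
[6] I2 operands ready
[7] I2 complete
[8] R0←I2
[9] I3 dispatched to LSU
[10] I3 operands ready
[11] I3 complete
[12] R2←I3
[13] I4 dispatched to SHIFT
[14] I4 operands ready · I5 dispatched to ADD
[15] I4 complete · I5 operands ready
[16] R2←I4
[17] I5 complete
[18] R1←I5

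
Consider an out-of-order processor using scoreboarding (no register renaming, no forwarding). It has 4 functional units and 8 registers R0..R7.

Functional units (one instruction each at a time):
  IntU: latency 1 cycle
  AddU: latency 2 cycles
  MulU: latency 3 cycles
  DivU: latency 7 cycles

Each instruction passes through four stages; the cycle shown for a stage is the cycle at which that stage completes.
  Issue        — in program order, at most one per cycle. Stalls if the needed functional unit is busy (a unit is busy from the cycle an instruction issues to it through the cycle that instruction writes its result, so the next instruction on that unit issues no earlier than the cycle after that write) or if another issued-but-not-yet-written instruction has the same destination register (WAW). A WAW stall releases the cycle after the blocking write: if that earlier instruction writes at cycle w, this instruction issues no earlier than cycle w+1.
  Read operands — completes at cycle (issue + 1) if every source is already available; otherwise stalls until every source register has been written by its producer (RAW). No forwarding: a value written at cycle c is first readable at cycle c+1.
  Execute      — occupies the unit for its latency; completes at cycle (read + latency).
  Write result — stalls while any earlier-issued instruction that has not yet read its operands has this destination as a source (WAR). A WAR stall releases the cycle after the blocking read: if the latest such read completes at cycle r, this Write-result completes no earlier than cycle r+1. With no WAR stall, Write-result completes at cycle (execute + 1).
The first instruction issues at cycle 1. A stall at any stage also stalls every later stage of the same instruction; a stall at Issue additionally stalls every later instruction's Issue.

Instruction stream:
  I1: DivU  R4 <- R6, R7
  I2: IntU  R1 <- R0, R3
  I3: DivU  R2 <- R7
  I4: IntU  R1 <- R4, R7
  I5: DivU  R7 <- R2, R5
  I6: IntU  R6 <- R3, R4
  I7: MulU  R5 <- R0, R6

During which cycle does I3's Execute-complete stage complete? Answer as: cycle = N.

cycle = 19

cycle 1: issue I1 (DivU)
cycle 2: I1 read-ops · issue I2 (IntU)
cycle 3: I2 read-ops
cycle 4: I2 finished on IntU
cycle 5: I2→R1
cycle 9: I1 finished on DivU
cycle 10: I1→R4
cycle 11: issue I3 (DivU)
cycle 12: I3 read-ops · issue I4 (IntU)
cycle 13: I4 read-ops
cycle 14: I4 finished on IntU
cycle 15: I4→R1
cycle 19: I3 finished on DivU
cycle 20: I3→R2
cycle 21: issue I5 (DivU)
cycle 22: I5 read-ops · issue I6 (IntU)
cycle 23: I6 read-ops · issue I7 (MulU)
cycle 24: I6 finished on IntU
cycle 25: I6→R6
cycle 26: I7 read-ops
cycle 29: I5 finished on DivU · I7 finished on MulU
cycle 30: I5→R7 · I7→R5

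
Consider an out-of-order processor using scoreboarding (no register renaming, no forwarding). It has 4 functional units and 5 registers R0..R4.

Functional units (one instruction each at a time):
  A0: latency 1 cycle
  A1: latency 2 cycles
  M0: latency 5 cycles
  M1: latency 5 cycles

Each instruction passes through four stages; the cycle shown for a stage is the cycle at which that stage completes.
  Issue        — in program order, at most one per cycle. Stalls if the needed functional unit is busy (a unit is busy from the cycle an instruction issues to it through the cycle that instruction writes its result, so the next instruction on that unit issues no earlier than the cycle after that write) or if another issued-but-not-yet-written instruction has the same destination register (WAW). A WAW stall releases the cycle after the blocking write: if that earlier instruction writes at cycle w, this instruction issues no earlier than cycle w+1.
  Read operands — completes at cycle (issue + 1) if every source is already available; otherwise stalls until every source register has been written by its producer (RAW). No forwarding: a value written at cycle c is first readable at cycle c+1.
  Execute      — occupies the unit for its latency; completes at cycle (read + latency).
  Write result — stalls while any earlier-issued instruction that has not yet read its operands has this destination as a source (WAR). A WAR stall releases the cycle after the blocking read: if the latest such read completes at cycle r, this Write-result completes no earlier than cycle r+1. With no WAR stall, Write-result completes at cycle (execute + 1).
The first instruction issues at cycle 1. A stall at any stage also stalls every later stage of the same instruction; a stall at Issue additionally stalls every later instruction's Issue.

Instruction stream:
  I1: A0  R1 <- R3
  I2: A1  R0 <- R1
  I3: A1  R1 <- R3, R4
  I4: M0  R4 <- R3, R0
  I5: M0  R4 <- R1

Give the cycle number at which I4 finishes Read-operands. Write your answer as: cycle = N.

cycle = 11

  I1 | 1 | 2 | 3 | 4
  I2 | 2 | 5 | 7 | 8   RAW R1: wait I1 write@4
  I3 | 9 | 10 | 12 | 13   struct: A1 busy until I2 writes@8
  I4 | 10 | 11 | 16 | 17
  I5 | 18 | 19 | 24 | 25   struct: M0 busy until I4 writes@17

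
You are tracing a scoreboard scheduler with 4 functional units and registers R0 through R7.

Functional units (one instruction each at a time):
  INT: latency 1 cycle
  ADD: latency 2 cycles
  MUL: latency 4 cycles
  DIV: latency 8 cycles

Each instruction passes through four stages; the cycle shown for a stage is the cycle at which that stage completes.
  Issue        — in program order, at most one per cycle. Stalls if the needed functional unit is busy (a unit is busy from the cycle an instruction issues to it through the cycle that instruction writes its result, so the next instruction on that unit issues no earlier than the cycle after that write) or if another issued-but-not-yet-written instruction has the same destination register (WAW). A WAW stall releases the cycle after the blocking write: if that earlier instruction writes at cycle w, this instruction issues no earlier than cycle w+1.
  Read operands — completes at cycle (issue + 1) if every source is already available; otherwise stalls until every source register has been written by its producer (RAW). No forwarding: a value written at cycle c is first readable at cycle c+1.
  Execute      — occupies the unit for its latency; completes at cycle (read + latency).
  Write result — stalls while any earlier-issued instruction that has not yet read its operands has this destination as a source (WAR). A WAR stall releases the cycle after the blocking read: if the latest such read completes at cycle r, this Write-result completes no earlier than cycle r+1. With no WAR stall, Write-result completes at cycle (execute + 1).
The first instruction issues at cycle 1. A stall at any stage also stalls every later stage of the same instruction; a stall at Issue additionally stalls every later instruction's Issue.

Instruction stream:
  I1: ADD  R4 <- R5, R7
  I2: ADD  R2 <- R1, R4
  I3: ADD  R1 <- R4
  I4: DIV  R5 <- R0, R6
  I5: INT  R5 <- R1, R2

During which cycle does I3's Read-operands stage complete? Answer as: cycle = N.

I1  is:1  ro:2  ex:4  wr:5
I2  is:6  ro:7  ex:9  wr:10  — struct: ADD busy until I1 writes@5
I3  is:11  ro:12  ex:14  wr:15  — struct: ADD busy until I2 writes@10
I4  is:12  ro:13  ex:21  wr:22
I5  is:23  ro:24  ex:25  wr:26  — WAW R5: wait I4 write@22

cycle = 12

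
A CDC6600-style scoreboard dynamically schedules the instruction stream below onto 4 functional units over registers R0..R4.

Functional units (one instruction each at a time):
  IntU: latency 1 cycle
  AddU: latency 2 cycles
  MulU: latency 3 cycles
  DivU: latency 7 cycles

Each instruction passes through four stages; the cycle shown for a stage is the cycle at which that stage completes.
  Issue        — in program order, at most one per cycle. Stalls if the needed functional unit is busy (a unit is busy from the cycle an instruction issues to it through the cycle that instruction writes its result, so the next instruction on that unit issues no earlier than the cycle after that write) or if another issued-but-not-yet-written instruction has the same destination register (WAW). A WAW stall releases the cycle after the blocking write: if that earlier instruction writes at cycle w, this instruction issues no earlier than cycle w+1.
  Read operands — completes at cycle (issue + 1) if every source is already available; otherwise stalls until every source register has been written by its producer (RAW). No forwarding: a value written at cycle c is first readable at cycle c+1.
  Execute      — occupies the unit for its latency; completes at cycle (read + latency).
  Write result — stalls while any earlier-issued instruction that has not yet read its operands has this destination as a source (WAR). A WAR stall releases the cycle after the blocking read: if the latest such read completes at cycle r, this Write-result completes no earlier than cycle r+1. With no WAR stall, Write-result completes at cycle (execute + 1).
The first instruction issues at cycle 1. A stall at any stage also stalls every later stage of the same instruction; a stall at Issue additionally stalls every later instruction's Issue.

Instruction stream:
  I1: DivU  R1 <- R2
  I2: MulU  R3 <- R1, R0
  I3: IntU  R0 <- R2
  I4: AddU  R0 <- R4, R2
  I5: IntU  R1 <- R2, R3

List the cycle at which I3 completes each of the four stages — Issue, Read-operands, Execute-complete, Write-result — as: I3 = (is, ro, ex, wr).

  I1 | 1 | 2 | 9 | 10
  I2 | 2 | 11 | 14 | 15   RAW R1: wait I1 write@10
  I3 | 3 | 4 | 5 | 12   WAR R0: wait I2 read@11
  I4 | 13 | 14 | 16 | 17   WAW R0: wait I3 write@12
  I5 | 14 | 16 | 17 | 18   RAW R3: wait I2 write@15

I3 = (3, 4, 5, 12)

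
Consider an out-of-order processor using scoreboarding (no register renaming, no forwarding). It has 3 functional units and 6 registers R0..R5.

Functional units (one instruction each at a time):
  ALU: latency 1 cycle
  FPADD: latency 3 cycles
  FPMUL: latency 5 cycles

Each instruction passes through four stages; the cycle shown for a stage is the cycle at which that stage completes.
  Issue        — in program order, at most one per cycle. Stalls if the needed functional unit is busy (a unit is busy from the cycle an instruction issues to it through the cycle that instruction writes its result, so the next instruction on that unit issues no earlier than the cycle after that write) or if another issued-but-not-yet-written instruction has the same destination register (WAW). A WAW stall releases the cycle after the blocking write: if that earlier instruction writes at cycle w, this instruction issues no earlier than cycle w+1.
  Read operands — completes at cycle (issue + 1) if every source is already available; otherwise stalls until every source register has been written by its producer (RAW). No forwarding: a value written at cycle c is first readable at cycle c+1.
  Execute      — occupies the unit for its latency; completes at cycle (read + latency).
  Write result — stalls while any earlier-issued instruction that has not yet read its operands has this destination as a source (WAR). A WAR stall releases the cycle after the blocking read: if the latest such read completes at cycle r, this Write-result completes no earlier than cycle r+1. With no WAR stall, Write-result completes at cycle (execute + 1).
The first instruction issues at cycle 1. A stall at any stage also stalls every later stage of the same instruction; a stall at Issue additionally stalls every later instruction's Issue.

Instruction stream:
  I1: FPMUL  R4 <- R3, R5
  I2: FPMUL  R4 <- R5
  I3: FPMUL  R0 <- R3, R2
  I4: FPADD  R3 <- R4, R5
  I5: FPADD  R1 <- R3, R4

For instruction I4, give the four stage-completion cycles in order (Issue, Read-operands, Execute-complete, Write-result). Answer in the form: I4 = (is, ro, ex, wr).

I1 -> (1, 2, 7, 8)
I2 -> (9, 10, 15, 16)  // struct: FPMUL busy until I1 writes@8
I3 -> (17, 18, 23, 24)  // struct: FPMUL busy until I2 writes@16
I4 -> (18, 19, 22, 23)
I5 -> (24, 25, 28, 29)  // struct: FPADD busy until I4 writes@23

I4 = (18, 19, 22, 23)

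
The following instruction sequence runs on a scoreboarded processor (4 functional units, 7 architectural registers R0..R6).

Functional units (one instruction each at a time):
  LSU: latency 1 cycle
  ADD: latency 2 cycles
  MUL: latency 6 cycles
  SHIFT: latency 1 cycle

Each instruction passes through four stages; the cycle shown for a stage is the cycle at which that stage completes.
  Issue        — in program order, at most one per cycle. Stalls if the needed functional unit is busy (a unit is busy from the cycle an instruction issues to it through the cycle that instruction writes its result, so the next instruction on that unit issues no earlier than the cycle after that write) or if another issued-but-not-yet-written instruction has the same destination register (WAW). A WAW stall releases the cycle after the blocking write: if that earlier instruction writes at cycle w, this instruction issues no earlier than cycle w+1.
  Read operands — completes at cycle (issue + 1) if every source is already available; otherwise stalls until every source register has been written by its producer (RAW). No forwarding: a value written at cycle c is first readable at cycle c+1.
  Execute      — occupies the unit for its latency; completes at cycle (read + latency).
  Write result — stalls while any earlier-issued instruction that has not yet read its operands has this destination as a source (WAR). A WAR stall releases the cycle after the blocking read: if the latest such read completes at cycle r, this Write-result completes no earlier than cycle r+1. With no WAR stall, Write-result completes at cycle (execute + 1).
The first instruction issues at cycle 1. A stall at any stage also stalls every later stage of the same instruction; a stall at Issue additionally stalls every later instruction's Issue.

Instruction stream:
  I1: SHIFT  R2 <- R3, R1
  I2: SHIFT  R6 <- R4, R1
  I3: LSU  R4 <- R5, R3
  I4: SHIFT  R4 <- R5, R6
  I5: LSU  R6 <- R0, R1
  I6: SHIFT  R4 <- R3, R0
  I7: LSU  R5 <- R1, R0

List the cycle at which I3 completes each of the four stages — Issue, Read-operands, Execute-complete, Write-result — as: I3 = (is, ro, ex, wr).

t=1  I1 dispatched to SHIFT
t=2  I1 operands ready
t=3  I1 complete
t=4  R2←I1
t=5  I2 dispatched to SHIFT
t=6  I2 operands ready · I3 dispatched to LSU
t=7  I2 complete · I3 operands ready
t=8  R6←I2 · I3 complete
t=9  R4←I3
t=10  I4 dispatched to SHIFT
t=11  I4 operands ready · I5 dispatched to LSU
t=12  I4 complete · I5 operands ready
t=13  R4←I4 · I5 complete
t=14  R6←I5 · I6 dispatched to SHIFT
t=15  I6 operands ready · I7 dispatched to LSU
t=16  I6 complete · I7 operands ready
t=17  R4←I6 · I7 complete
t=18  R5←I7

I3 = (6, 7, 8, 9)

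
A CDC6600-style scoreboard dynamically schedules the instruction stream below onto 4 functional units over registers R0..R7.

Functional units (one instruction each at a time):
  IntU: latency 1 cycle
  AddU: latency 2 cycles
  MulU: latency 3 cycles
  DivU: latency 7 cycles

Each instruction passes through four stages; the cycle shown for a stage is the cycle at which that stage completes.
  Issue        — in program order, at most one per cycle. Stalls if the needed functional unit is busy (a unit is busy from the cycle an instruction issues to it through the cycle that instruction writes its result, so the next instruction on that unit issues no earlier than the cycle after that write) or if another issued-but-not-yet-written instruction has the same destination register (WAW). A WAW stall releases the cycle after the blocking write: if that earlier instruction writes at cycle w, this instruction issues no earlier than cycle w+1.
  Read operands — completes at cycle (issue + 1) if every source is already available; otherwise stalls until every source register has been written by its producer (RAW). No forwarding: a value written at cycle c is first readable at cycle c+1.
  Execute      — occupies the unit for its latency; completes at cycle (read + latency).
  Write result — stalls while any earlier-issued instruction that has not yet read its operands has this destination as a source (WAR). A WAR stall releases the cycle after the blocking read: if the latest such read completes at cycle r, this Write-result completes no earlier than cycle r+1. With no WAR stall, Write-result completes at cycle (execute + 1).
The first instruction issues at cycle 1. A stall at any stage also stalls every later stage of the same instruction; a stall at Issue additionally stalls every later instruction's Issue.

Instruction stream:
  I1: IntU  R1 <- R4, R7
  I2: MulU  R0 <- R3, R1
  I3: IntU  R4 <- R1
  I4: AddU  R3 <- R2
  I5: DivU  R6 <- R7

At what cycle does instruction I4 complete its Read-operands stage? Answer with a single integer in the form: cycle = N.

1) issue 1, read 2, done 3, write 4
2) issue 2, read 5, done 8, write 9  <RAW R1: wait I1 write@4>
3) issue 5, read 6, done 7, write 8  <struct: IntU busy until I1 writes@4>
4) issue 6, read 7, done 9, write 10
5) issue 7, read 8, done 15, write 16

cycle = 7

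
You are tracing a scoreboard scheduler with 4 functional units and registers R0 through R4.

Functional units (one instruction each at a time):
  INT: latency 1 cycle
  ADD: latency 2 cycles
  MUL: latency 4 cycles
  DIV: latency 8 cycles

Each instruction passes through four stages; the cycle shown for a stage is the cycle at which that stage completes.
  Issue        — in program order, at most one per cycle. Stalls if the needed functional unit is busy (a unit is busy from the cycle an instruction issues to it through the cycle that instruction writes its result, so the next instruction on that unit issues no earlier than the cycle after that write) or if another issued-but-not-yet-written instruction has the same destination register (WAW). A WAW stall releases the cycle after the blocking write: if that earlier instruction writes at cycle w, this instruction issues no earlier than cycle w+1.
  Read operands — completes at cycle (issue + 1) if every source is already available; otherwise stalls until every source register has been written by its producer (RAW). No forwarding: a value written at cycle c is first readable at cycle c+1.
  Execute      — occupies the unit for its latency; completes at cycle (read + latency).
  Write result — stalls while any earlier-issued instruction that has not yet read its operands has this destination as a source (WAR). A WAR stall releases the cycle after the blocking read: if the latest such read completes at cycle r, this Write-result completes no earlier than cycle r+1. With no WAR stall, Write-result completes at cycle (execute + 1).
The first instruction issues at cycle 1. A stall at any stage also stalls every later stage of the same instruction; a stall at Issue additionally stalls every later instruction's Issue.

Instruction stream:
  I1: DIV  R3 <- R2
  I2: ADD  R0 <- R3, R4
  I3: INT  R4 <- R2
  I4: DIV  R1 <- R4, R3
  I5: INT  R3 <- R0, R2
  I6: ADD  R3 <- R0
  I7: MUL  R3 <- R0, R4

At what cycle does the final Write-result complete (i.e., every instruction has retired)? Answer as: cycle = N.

1) issue 1, read 2, done 10, write 11
2) issue 2, read 12, done 14, write 15  <RAW R3: wait I1 write@11>
3) issue 3, read 4, done 5, write 13  <WAR R4: wait I2 read@12>
4) issue 12, read 14, done 22, write 23  <struct: DIV busy until I1 writes@11 / RAW R4: wait I3 write@13>
5) issue 14, read 16, done 17, write 18  <struct: INT busy until I3 writes@13 / RAW R0: wait I2 write@15>
6) issue 19, read 20, done 22, write 23  <WAW R3: wait I5 write@18>
7) issue 24, read 25, done 29, write 30  <WAW R3: wait I6 write@23>

cycle = 30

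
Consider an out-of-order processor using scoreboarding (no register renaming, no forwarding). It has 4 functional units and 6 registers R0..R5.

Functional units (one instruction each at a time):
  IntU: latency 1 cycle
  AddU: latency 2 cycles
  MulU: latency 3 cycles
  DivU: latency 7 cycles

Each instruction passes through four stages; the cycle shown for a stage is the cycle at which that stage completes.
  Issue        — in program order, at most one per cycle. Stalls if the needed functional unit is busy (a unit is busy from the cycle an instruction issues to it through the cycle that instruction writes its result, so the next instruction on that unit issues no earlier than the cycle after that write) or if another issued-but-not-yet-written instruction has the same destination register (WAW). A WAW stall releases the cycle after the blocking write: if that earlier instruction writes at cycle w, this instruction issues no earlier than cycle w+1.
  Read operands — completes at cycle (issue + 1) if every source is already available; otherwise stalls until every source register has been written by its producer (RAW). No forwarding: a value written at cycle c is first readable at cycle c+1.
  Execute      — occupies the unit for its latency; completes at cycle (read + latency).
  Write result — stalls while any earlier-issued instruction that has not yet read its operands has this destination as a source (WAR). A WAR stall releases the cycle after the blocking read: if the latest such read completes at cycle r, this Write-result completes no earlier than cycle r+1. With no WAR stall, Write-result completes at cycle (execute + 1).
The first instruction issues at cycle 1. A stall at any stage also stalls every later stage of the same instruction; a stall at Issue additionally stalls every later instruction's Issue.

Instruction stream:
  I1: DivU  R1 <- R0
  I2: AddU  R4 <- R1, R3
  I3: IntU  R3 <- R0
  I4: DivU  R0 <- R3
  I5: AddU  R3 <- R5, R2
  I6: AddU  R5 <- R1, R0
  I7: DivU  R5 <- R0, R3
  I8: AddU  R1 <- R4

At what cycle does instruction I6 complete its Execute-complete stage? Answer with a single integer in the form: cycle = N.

t=1  issue I1 (DivU)
t=2  I1 read-ops; issue I2 (AddU)
t=3  issue I3 (IntU)
t=4  I3 read-ops
t=5  I3 finished on IntU
t=9  I1 finished on DivU
t=10  I1→R1
t=11  I2 read-ops; issue I4 (DivU)
t=12  I3→R3
t=13  I2 finished on AddU; I4 read-ops
t=14  I2→R4
t=15  issue I5 (AddU)
t=16  I5 read-ops
t=18  I5 finished on AddU
t=19  I5→R3
t=20  I4 finished on DivU; issue I6 (AddU)
t=21  I4→R0
t=22  I6 read-ops
t=24  I6 finished on AddU
t=25  I6→R5
t=26  issue I7 (DivU)
t=27  I7 read-ops; issue I8 (AddU)
t=28  I8 read-ops
t=30  I8 finished on AddU
t=31  I8→R1
t=34  I7 finished on DivU
t=35  I7→R5

cycle = 24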